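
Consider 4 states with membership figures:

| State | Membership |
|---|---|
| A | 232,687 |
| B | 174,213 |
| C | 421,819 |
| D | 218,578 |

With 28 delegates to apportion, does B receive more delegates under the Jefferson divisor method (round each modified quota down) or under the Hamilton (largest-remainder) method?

Hamilton

Jefferson: A 6, B 4, C 12, D 6.
Hamilton: A 6, B 5, C 11, D 6.
B gets 4 under Jefferson and 5 under Hamilton.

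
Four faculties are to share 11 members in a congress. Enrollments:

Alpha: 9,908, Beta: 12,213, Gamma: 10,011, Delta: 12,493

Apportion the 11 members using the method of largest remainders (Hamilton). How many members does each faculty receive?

Total 44625; standard divisor 44625/11 ≈ 4056.818.
Standard quotas: Alpha 2.4423, Beta 3.0105, Gamma 2.4677, Delta 3.0795.
Lower quotas: Alpha 2, Beta 3, Gamma 2, Delta 3 (sum 10, leaving 1 seat).
Remainders in descending order: Gamma 0.4677, Alpha 0.4423, Delta 0.0795, Beta 0.0105.
Largest remainder: Gamma receives the extra seat.

Alpha 2, Beta 3, Gamma 3, Delta 3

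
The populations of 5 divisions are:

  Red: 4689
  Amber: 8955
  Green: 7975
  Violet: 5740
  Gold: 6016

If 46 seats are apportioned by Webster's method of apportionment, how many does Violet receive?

Standard divisor 33375/46 ≈ 725.543; standard quotas: Red 6.463, Amber 12.342, Green 10.992, Violet 7.911, Gold 8.292.
Rounding to the nearest integer gives 6, 12, 11, 8, 8 = 45 seats, so the divisor must be adjusted.
With modified divisor 719: modified quotas Red 6.522, Amber 12.455, Green 11.092, Violet 7.983, Gold 8.367.
Rounding to the nearest integer: Red 7, Amber 12, Green 11, Violet 8, Gold 8 (total 46).
Violet receives 8.

8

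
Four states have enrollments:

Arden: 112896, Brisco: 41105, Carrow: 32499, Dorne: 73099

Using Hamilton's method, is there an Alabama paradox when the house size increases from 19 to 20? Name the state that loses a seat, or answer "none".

At 19 seats: Arden 8, Brisco 3, Carrow 3, Dorne 5.
At 20 seats: Arden 9, Brisco 3, Carrow 2, Dorne 6.
Carrow drops from 3 to 2.

Carrow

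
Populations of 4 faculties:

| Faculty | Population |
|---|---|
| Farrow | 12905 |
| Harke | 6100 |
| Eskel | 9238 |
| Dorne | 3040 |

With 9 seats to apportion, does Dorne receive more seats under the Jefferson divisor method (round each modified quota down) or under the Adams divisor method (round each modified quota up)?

Adams

Jefferson: Farrow 4, Harke 2, Eskel 3, Dorne 0.
Adams: Farrow 3, Harke 2, Eskel 3, Dorne 1.
Dorne gets 0 under Jefferson and 1 under Adams.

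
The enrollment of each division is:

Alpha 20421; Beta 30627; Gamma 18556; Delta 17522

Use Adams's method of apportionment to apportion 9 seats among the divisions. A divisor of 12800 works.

With modified divisor 12800: modified quotas Alpha 1.595, Beta 2.393, Gamma 1.450, Delta 1.369.
Rounding up: Alpha 2, Beta 3, Gamma 2, Delta 2 (total 9).

Alpha 2, Beta 3, Gamma 2, Delta 2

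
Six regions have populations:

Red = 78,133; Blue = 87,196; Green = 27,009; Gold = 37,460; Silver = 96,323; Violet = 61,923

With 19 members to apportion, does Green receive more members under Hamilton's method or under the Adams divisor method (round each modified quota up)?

Adams

Hamilton: Red 4, Blue 4, Green 1, Gold 2, Silver 5, Violet 3.
Adams: Red 4, Blue 4, Green 2, Gold 2, Silver 4, Violet 3.
Green gets 1 under Hamilton and 2 under Adams.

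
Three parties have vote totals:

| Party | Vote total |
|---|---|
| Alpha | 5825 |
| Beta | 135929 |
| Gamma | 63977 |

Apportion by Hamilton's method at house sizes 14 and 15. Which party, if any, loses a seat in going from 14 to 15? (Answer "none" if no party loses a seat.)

At 14 seats: Alpha 1, Beta 9, Gamma 4.
At 15 seats: Alpha 0, Beta 10, Gamma 5.
Alpha drops from 1 to 0.

Alpha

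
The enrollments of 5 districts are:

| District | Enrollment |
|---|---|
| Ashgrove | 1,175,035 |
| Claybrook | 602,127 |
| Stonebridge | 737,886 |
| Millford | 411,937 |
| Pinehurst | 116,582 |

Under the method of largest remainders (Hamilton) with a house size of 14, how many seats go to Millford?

2

Total 3043567; standard divisor 3043567/14 ≈ 217397.643.
Standard quotas: Ashgrove 5.4050, Claybrook 2.7697, Stonebridge 3.3942, Millford 1.8949, Pinehurst 0.5363.
Lower quotas: Ashgrove 5, Claybrook 2, Stonebridge 3, Millford 1, Pinehurst 0 (sum 11, leaving 3 seats).
Remainders in descending order: Millford 0.8949, Claybrook 0.7697, Pinehurst 0.5363, Ashgrove 0.4050, Stonebridge 0.3942.
The surplus seats go to Millford, Claybrook, Pinehurst.
Millford receives 2.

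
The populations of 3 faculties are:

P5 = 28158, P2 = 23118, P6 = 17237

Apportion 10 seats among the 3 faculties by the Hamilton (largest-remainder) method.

P5 4; P2 3; P6 3

Standard divisor: 68513 ÷ 10 ≈ 6851.3.
Standard quotas: P5 4.1099, P2 3.3743, P6 2.5159.
Lower quotas: P5 4, P2 3, P6 2 (sum 9, leaving 1 seat).
Remainders in descending order: P6 0.5159, P2 0.3743, P5 0.1099.
The surplus seat goes to P6.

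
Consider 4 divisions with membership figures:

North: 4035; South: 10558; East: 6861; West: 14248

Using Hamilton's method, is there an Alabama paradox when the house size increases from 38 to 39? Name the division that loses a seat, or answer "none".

At 38 seats: North 4, South 11, East 8, West 15.
At 39 seats: North 4, South 12, East 7, West 16.
East drops from 8 to 7.

East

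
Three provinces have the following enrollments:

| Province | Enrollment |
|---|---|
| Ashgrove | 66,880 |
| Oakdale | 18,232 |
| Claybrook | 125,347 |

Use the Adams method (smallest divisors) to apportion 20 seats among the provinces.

Ashgrove=6, Oakdale=2, Claybrook=12

Standard divisor 210459/20 ≈ 10522.95; standard quotas: Ashgrove 6.356, Oakdale 1.733, Claybrook 11.912.
Rounding up gives 7, 2, 12 = 21 seats, so the divisor must be adjusted.
With modified divisor 11300: modified quotas Ashgrove 5.919, Oakdale 1.613, Claybrook 11.093.
Rounding up: Ashgrove 6, Oakdale 2, Claybrook 12 (total 20).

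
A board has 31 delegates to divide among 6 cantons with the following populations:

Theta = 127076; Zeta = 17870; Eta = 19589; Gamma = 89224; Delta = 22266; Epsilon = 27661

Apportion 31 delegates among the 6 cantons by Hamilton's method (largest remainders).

Total 303686; standard divisor 303686/31 ≈ 9796.323.
Standard quotas: Theta 12.9718, Zeta 1.8242, Eta 1.9996, Gamma 9.1079, Delta 2.2729, Epsilon 2.8236.
Lower quotas: Theta 12, Zeta 1, Eta 1, Gamma 9, Delta 2, Epsilon 2 (sum 27, leaving 4 seats).
Remainders in descending order: Eta 0.9996, Theta 0.9718, Zeta 0.8242, Epsilon 0.8236, Delta 0.2729, Gamma 0.1079.
The surplus seats go to Eta, Theta, Zeta, Epsilon.

Theta=13, Zeta=2, Eta=2, Gamma=9, Delta=2, Epsilon=3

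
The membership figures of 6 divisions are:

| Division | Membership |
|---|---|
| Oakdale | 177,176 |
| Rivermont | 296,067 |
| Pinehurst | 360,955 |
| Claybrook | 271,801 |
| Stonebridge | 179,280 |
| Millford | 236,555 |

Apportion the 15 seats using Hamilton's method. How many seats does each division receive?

Total 1521834; standard divisor 1521834/15 ≈ 101455.6.
Standard quotas: Oakdale 1.7463, Rivermont 2.9182, Pinehurst 3.5578, Claybrook 2.6790, Stonebridge 1.7671, Millford 2.3316.
Lower quotas: Oakdale 1, Rivermont 2, Pinehurst 3, Claybrook 2, Stonebridge 1, Millford 2 (sum 11, leaving 4 seats).
Remainders in descending order: Rivermont 0.9182, Stonebridge 0.7671, Oakdale 0.7463, Claybrook 0.6790, Pinehurst 0.5578, Millford 0.3316.
Largest remainders: Rivermont, Stonebridge, Oakdale, Claybrook receive the extra seats.

Oakdale=2, Rivermont=3, Pinehurst=3, Claybrook=3, Stonebridge=2, Millford=2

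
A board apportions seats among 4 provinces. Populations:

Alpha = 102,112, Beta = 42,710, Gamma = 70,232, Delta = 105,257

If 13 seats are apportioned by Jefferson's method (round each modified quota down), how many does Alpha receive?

4

Standard divisor 320311/13 ≈ 24639.308; standard quotas: Alpha 4.144, Beta 1.733, Gamma 2.850, Delta 4.272.
Rounding down gives 4, 1, 2, 4 = 11 seats, so the divisor must be adjusted.
With modified divisor 21142.5: modified quotas Alpha 4.830, Beta 2.020, Gamma 3.322, Delta 4.978.
Rounding down: Alpha 4, Beta 2, Gamma 3, Delta 4 (total 13).
Alpha receives 4.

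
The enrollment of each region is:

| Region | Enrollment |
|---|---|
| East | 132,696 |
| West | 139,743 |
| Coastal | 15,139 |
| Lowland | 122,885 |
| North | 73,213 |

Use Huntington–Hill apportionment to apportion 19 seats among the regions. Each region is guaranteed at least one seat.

East=5; West=5; Coastal=1; Lowland=5; North=3

With divisor 26496: modified quotas East 5.008, West 5.274, Coastal 0.571, Lowland 4.638, North 2.763.
Geometric-mean thresholds: East √(5·6)=5.477, West √(5·6)=5.477, Coastal (min 1), Lowland √(4·5)=4.472, North √(2·3)=2.449.
Each quota rounded against its threshold gives East 5, West 5, Coastal 1, Lowland 5, North 3 (total 19).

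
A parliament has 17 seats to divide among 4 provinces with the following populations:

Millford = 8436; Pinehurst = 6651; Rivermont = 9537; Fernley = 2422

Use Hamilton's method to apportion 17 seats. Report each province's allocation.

The standard divisor is 27046/17 ≈ 1590.941.
Standard quotas: Millford 5.3025, Pinehurst 4.1805, Rivermont 5.9946, Fernley 1.5224.
Lower quotas: Millford 5, Pinehurst 4, Rivermont 5, Fernley 1 (sum 15, leaving 2 seats).
Remainders in descending order: Rivermont 0.9946, Fernley 0.5224, Millford 0.3025, Pinehurst 0.1805.
Largest remainders: Rivermont, Fernley receive the extra seats.

Millford=5, Pinehurst=4, Rivermont=6, Fernley=2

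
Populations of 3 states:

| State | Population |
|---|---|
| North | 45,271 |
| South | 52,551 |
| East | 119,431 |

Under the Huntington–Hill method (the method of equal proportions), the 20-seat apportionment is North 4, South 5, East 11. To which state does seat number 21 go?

Priority for the next seat is population ÷ (√(s·(s+1))).
Priorities: North 10122.903, South 9594.456, East 10395.134.
Highest priority: East.

East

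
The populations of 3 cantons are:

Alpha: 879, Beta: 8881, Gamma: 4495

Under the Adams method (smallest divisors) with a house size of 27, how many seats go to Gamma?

9

Standard divisor 14255/27 ≈ 527.963; standard quotas: Alpha 1.665, Beta 16.821, Gamma 8.514.
Rounding up gives 2, 17, 9 = 28 seats, so the divisor must be adjusted.
With modified divisor 560: modified quotas Alpha 1.570, Beta 15.859, Gamma 8.027.
Rounding up: Alpha 2, Beta 16, Gamma 9 (total 27).
Gamma receives 9.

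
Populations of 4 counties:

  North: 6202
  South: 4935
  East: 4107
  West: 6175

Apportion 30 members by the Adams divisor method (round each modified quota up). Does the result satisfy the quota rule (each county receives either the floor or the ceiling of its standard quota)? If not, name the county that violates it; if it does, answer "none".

Standard quotas: North 8.687, South 6.912, East 5.752, West 8.649.
Adams allocation: North 9, South 7, East 6, West 8.
Every allocation lies between the lower and upper quota.

none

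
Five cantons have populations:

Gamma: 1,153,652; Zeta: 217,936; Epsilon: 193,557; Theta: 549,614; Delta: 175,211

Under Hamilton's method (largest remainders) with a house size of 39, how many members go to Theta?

Standard divisor: 2289970 ÷ 39 ≈ 58717.179.
Standard quotas: Gamma 19.6476, Zeta 3.7116, Epsilon 3.2964, Theta 9.3604, Delta 2.9840.
Lower quotas: Gamma 19, Zeta 3, Epsilon 3, Theta 9, Delta 2 (sum 36, leaving 3 seats).
Remainders in descending order: Delta 0.9840, Zeta 0.7116, Gamma 0.6476, Theta 0.3604, Epsilon 0.2964.
The surplus seats go to Delta, Zeta, Gamma.
Theta receives 9.

9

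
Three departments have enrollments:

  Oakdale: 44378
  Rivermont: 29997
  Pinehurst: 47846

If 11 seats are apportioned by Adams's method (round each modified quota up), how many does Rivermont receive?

3

Standard divisor 122221/11 ≈ 11111; standard quotas: Oakdale 3.994, Rivermont 2.700, Pinehurst 4.306.
Rounding up gives 4, 3, 5 = 12 seats, so the divisor must be adjusted.
With modified divisor 13400: modified quotas Oakdale 3.312, Rivermont 2.239, Pinehurst 3.571.
Rounding up: Oakdale 4, Rivermont 3, Pinehurst 4 (total 11).
Rivermont receives 3.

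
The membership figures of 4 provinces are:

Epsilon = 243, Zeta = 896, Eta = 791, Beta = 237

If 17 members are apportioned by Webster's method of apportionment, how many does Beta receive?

2

Standard divisor 2167/17 ≈ 127.471; standard quotas: Epsilon 1.906, Zeta 7.029, Eta 6.205, Beta 1.859.
Rounding to the nearest integer gives Epsilon 2, Zeta 7, Eta 6, Beta 2 — total 17, matching the house size, so no adjustment is needed.
Beta receives 2.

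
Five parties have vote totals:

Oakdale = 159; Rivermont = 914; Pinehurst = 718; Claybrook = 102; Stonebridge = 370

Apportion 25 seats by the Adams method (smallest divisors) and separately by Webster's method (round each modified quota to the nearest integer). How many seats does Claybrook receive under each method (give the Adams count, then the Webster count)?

Adams: Oakdale 2, Rivermont 9, Pinehurst 8, Claybrook 2, Stonebridge 4.
Webster: Oakdale 2, Rivermont 10, Pinehurst 8, Claybrook 1, Stonebridge 4.
Claybrook gets 2 under Adams and 1 under Webster.

2 and 1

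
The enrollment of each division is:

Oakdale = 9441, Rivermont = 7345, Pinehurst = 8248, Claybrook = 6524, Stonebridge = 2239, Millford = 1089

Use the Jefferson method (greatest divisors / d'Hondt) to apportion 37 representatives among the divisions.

Oakdale=10; Rivermont=8; Pinehurst=9; Claybrook=7; Stonebridge=2; Millford=1

Standard divisor 34886/37 ≈ 942.865; standard quotas: Oakdale 10.013, Rivermont 7.790, Pinehurst 8.748, Claybrook 6.919, Stonebridge 2.375, Millford 1.155.
Rounding down gives 10, 7, 8, 6, 2, 1 = 34 seats, so the divisor must be adjusted.
With modified divisor 900: modified quotas Oakdale 10.490, Rivermont 8.161, Pinehurst 9.164, Claybrook 7.249, Stonebridge 2.488, Millford 1.210.
Rounding down: Oakdale 10, Rivermont 8, Pinehurst 9, Claybrook 7, Stonebridge 2, Millford 1 (total 37).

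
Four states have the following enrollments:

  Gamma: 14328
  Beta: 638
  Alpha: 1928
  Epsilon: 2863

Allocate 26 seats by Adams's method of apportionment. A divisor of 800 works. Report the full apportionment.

Gamma 18, Beta 1, Alpha 3, Epsilon 4

With modified divisor 800: modified quotas Gamma 17.910, Beta 0.797, Alpha 2.410, Epsilon 3.579.
Rounding up: Gamma 18, Beta 1, Alpha 3, Epsilon 4 (total 26).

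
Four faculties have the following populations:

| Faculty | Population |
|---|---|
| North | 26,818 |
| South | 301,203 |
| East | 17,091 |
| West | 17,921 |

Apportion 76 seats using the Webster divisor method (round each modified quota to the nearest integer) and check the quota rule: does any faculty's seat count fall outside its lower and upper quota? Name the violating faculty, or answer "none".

South

Standard quotas: North 5.614, South 63.056, East 3.578, West 3.752.
Webster allocation: North 6, South 62, East 4, West 4.
South has quota 63.056 (lower 63, upper 64) but receives 62 — outside the quota interval.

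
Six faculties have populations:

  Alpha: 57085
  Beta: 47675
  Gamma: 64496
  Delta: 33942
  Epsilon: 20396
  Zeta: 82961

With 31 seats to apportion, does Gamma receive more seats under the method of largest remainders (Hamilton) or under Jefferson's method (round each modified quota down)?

Hamilton: Alpha 6, Beta 5, Gamma 7, Delta 3, Epsilon 2, Zeta 8.
Jefferson: Alpha 6, Beta 5, Gamma 6, Delta 3, Epsilon 2, Zeta 9.
Gamma gets 7 under Hamilton and 6 under Jefferson.

Hamilton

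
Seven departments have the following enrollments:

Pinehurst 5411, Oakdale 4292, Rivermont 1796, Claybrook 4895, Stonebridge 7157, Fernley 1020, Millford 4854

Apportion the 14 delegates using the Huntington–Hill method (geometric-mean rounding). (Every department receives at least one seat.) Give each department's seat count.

With divisor 2138: modified quotas Pinehurst 2.531, Oakdale 2.007, Rivermont 0.840, Claybrook 2.290, Stonebridge 3.348, Fernley 0.477, Millford 2.270.
Geometric-mean thresholds: Pinehurst √(2·3)=2.449, Oakdale √(2·3)=2.449, Rivermont (min 1), Claybrook √(2·3)=2.449, Stonebridge √(3·4)=3.464, Fernley (min 1), Millford √(2·3)=2.449.
Each quota rounded against its threshold gives Pinehurst 3, Oakdale 2, Rivermont 1, Claybrook 2, Stonebridge 3, Fernley 1, Millford 2 (total 14).

Pinehurst 3; Oakdale 2; Rivermont 1; Claybrook 2; Stonebridge 3; Fernley 1; Millford 2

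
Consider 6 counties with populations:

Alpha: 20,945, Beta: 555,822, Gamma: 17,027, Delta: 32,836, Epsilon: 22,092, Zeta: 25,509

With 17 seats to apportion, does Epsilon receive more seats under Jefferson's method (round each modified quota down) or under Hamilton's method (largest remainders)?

Jefferson: Alpha 0, Beta 16, Gamma 0, Delta 1, Epsilon 0, Zeta 0.
Hamilton: Alpha 0, Beta 14, Gamma 0, Delta 1, Epsilon 1, Zeta 1.
Epsilon gets 0 under Jefferson and 1 under Hamilton.

Hamilton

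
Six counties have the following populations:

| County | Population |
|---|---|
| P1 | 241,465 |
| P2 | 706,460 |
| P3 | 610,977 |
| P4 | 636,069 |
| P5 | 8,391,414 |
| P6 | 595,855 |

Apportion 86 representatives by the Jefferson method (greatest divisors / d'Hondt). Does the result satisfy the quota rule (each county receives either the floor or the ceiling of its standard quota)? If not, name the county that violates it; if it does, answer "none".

Standard quotas: P1 1.857, P2 5.433, P3 4.699, P4 4.892, P5 64.536, P6 4.583.
Jefferson allocation: P1 1, P2 5, P3 4, P4 5, P5 67, P6 4.
P5 has quota 64.536 (lower 64, upper 65) but receives 67 — outside the quota interval.

P5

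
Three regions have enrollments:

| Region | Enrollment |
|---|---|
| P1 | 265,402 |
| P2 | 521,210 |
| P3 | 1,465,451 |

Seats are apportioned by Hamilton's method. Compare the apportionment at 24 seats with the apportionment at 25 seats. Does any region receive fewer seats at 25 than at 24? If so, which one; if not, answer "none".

none

At 24 seats: P1 3, P2 5, P3 16.
At 25 seats: P1 3, P2 6, P3 16.
No region's allocation decreased.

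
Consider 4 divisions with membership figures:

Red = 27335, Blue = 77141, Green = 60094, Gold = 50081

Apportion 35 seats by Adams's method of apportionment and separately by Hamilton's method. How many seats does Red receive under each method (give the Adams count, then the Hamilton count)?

Adams: Red 5, Blue 12, Green 10, Gold 8.
Hamilton: Red 4, Blue 13, Green 10, Gold 8.
Red gets 5 under Adams and 4 under Hamilton.

5 and 4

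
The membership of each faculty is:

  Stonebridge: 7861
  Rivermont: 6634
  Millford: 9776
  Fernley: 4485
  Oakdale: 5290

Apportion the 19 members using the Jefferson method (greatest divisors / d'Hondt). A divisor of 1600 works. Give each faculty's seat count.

With modified divisor 1600: modified quotas Stonebridge 4.913, Rivermont 4.146, Millford 6.110, Fernley 2.803, Oakdale 3.306.
Rounding down: Stonebridge 4, Rivermont 4, Millford 6, Fernley 2, Oakdale 3 (total 19).

Stonebridge 4, Rivermont 4, Millford 6, Fernley 2, Oakdale 3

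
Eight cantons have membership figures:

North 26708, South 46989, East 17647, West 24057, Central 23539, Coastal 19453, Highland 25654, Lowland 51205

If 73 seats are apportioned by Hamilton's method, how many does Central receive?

7

The standard divisor is 235252/73 ≈ 3222.63.
Standard quotas: North 8.2876, South 14.5809, East 5.4760, West 7.4650, Central 7.3043, Coastal 6.0364, Highland 7.9606, Lowland 15.8892.
Lower quotas: North 8, South 14, East 5, West 7, Central 7, Coastal 6, Highland 7, Lowland 15 (sum 69, leaving 4 seats).
Remainders in descending order: Highland 0.9606, Lowland 0.8892, South 0.5809, East 0.4760, West 0.4650, Central 0.3043, North 0.2876, Coastal 0.0364.
Largest remainders: Highland, Lowland, South, East receive the extra seats.
Central receives 7.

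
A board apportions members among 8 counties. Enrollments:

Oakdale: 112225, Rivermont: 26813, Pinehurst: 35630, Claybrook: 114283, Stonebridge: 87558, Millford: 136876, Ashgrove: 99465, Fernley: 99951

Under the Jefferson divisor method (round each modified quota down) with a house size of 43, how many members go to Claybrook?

7

Standard divisor 712801/43 ≈ 16576.767; standard quotas: Oakdale 6.770, Rivermont 1.618, Pinehurst 2.149, Claybrook 6.894, Stonebridge 5.282, Millford 8.257, Ashgrove 6.000, Fernley 6.030.
Rounding down gives 6, 1, 2, 6, 5, 8, 6, 6 = 40 seats, so the divisor must be adjusted.
With modified divisor 14900: modified quotas Oakdale 7.532, Rivermont 1.800, Pinehurst 2.391, Claybrook 7.670, Stonebridge 5.876, Millford 9.186, Ashgrove 6.676, Fernley 6.708.
Rounding down: Oakdale 7, Rivermont 1, Pinehurst 2, Claybrook 7, Stonebridge 5, Millford 9, Ashgrove 6, Fernley 6 (total 43).
Claybrook receives 7.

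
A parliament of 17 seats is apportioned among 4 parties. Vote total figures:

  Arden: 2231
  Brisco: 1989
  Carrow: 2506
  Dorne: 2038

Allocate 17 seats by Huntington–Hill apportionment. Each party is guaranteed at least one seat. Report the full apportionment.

With divisor 530: modified quotas Arden 4.209, Brisco 3.753, Carrow 4.728, Dorne 3.845.
Geometric-mean thresholds: Arden √(4·5)=4.472, Brisco √(3·4)=3.464, Carrow √(4·5)=4.472, Dorne √(3·4)=3.464.
Each quota rounded against its threshold gives Arden 4, Brisco 4, Carrow 5, Dorne 4 (total 17).

Arden 4, Brisco 4, Carrow 5, Dorne 4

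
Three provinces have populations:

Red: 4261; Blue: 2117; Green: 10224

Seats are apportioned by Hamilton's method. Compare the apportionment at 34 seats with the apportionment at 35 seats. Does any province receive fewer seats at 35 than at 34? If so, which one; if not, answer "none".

none

At 34 seats: Red 9, Blue 4, Green 21.
At 35 seats: Red 9, Blue 4, Green 22.
No province's allocation decreased.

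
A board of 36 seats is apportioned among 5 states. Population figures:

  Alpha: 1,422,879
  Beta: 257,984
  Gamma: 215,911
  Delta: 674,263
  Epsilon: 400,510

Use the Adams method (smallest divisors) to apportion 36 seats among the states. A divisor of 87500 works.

With modified divisor 87500: modified quotas Alpha 16.261, Beta 2.948, Gamma 2.468, Delta 7.706, Epsilon 4.577.
Rounding up: Alpha 17, Beta 3, Gamma 3, Delta 8, Epsilon 5 (total 36).

Alpha: 17, Beta: 3, Gamma: 3, Delta: 8, Epsilon: 5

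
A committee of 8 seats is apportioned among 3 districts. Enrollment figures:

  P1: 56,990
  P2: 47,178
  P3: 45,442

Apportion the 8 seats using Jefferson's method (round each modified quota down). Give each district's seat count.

P1: 3; P2: 3; P3: 2

Standard divisor 149610/8 ≈ 18701.25; standard quotas: P1 3.047, P2 2.523, P3 2.430.
Rounding down gives 3, 2, 2 = 7 seats, so the divisor must be adjusted.
With modified divisor 15400: modified quotas P1 3.701, P2 3.064, P3 2.951.
Rounding down: P1 3, P2 3, P3 2 (total 8).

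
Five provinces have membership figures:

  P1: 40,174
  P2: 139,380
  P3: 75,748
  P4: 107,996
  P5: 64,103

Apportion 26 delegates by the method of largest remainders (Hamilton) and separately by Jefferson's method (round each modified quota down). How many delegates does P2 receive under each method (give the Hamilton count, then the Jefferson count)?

Hamilton: P1 2, P2 8, P3 5, P4 7, P5 4.
Jefferson: P1 2, P2 9, P3 4, P4 7, P5 4.
P2 gets 8 under Hamilton and 9 under Jefferson.

8 and 9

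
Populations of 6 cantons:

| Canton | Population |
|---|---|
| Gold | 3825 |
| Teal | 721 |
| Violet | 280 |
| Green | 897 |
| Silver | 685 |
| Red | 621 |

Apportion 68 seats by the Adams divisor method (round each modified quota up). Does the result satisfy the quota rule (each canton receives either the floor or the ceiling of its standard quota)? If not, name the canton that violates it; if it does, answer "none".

Gold

Standard quotas: Gold 37.004, Teal 6.975, Violet 2.709, Green 8.678, Silver 6.627, Red 6.008.
Adams allocation: Gold 36, Teal 7, Violet 3, Green 9, Silver 7, Red 6.
Gold has quota 37.004 (lower 37, upper 38) but receives 36 — outside the quota interval.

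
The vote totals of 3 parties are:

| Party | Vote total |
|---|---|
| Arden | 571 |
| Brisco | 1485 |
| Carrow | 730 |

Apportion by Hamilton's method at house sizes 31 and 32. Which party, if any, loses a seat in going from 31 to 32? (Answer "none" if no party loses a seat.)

none

At 31 seats: Arden 6, Brisco 17, Carrow 8.
At 32 seats: Arden 7, Brisco 17, Carrow 8.
No party's allocation decreased.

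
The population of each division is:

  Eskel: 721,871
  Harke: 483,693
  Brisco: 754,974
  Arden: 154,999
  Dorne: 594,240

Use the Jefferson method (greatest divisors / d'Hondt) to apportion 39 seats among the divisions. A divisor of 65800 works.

Eskel=10, Harke=7, Brisco=11, Arden=2, Dorne=9

With modified divisor 65800: modified quotas Eskel 10.971, Harke 7.351, Brisco 11.474, Arden 2.356, Dorne 9.031.
Rounding down: Eskel 10, Harke 7, Brisco 11, Arden 2, Dorne 9 (total 39).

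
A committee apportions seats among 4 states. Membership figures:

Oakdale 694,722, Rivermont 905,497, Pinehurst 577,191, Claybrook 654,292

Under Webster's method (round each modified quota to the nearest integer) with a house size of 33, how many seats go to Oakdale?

Standard divisor 2831702/33 ≈ 85809.152; standard quotas: Oakdale 8.096, Rivermont 10.552, Pinehurst 6.726, Claybrook 7.625.
Rounding to the nearest integer gives 8, 11, 7, 8 = 34 seats, so the divisor must be adjusted.
With modified divisor 86700: modified quotas Oakdale 8.013, Rivermont 10.444, Pinehurst 6.657, Claybrook 7.547.
Rounding to the nearest integer: Oakdale 8, Rivermont 10, Pinehurst 7, Claybrook 8 (total 33).
Oakdale receives 8.

8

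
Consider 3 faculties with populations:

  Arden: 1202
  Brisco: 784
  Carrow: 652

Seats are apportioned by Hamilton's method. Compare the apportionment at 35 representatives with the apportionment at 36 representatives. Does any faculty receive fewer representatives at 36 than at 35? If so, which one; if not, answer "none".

At 35 seats: Arden 16, Brisco 10, Carrow 9.
At 36 seats: Arden 16, Brisco 11, Carrow 9.
No faculty's allocation decreased.

none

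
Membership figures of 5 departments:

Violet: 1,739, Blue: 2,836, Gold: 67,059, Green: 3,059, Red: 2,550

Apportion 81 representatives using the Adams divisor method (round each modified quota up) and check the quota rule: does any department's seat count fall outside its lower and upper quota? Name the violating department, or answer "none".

Standard quotas: Violet 1.824, Blue 2.974, Gold 70.321, Green 3.208, Red 2.674.
Adams allocation: Violet 2, Blue 3, Gold 69, Green 4, Red 3.
Gold has quota 70.321 (lower 70, upper 71) but receives 69 — outside the quota interval.

Gold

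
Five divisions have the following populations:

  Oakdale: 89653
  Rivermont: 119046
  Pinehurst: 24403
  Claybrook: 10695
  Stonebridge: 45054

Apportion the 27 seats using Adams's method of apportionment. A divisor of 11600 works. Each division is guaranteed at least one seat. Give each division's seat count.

Oakdale: 8; Rivermont: 11; Pinehurst: 3; Claybrook: 1; Stonebridge: 4

With modified divisor 11600: modified quotas Oakdale 7.729, Rivermont 10.263, Pinehurst 2.104, Claybrook 0.922, Stonebridge 3.884.
Rounding up: Oakdale 8, Rivermont 11, Pinehurst 3, Claybrook 1, Stonebridge 4 (total 27).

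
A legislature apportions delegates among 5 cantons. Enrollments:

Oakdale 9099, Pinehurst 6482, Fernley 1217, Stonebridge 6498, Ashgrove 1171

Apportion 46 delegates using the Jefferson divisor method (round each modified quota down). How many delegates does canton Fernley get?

Standard divisor 24467/46 ≈ 531.891; standard quotas: Oakdale 17.107, Pinehurst 12.187, Fernley 2.288, Stonebridge 12.217, Ashgrove 2.202.
Rounding down gives 17, 12, 2, 12, 2 = 45 seats, so the divisor must be adjusted.
With modified divisor 503: modified quotas Oakdale 18.089, Pinehurst 12.887, Fernley 2.419, Stonebridge 12.918, Ashgrove 2.328.
Rounding down: Oakdale 18, Pinehurst 12, Fernley 2, Stonebridge 12, Ashgrove 2 (total 46).
Fernley receives 2.

2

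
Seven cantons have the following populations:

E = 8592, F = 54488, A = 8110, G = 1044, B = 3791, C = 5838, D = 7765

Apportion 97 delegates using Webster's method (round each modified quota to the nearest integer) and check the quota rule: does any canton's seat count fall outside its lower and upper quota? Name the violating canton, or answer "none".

F

Standard quotas: E 9.299, F 58.970, A 8.777, G 1.130, B 4.103, C 6.318, D 8.404.
Webster allocation: E 9, F 60, A 9, G 1, B 4, C 6, D 8.
F has quota 58.970 (lower 58, upper 59) but receives 60 — outside the quota interval.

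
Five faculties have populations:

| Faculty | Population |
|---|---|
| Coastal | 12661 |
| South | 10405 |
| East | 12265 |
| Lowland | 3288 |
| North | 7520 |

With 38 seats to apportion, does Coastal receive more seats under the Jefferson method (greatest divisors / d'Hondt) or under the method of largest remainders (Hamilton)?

Jefferson: Coastal 11, South 9, East 10, Lowland 2, North 6.
Hamilton: Coastal 10, South 9, East 10, Lowland 3, North 6.
Coastal gets 11 under Jefferson and 10 under Hamilton.

Jefferson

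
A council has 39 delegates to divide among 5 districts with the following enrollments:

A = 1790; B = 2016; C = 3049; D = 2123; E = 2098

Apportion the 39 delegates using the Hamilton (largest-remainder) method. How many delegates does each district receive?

A: 6, B: 7, C: 11, D: 8, E: 7

The standard divisor is 11076/39 = 284.
Standard quotas: A 6.303, B 7.099, C 10.736, D 7.475, E 7.387.
Lower quotas: A 6, B 7, C 10, D 7, E 7 (sum 37, leaving 2 seats).
Remainders in descending order: C 0.736, D 0.475, E 0.387, A 0.303, B 0.099.
Largest remainders: C, D receive the extra seats.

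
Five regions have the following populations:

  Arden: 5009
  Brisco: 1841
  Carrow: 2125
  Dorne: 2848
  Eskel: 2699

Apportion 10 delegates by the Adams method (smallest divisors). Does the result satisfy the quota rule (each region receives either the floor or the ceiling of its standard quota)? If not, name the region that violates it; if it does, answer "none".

Standard quotas: Arden 3.449, Brisco 1.268, Carrow 1.463, Dorne 1.961, Eskel 1.859.
Adams allocation: Arden 3, Brisco 1, Carrow 2, Dorne 2, Eskel 2.
Every allocation lies between the lower and upper quota.

none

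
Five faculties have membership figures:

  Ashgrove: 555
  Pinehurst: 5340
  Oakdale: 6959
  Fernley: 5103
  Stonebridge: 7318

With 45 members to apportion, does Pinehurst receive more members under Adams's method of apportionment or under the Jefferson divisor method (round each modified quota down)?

Adams: Ashgrove 1, Pinehurst 10, Oakdale 12, Fernley 9, Stonebridge 13.
Jefferson: Ashgrove 1, Pinehurst 9, Oakdale 13, Fernley 9, Stonebridge 13.
Pinehurst gets 10 under Adams and 9 under Jefferson.

Adams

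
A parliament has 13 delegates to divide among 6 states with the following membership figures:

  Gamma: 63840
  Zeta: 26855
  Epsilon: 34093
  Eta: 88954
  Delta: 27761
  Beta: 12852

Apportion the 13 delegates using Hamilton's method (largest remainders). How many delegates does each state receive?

Gamma: 3, Zeta: 1, Epsilon: 2, Eta: 5, Delta: 1, Beta: 1

The standard divisor is 254355/13 ≈ 19565.769.
Standard quotas: Gamma 3.2628, Zeta 1.3726, Epsilon 1.7425, Eta 4.5464, Delta 1.4189, Beta 0.6569.
Lower quotas: Gamma 3, Zeta 1, Epsilon 1, Eta 4, Delta 1, Beta 0 (sum 10, leaving 3 seats).
Remainders in descending order: Epsilon 0.7425, Beta 0.6569, Eta 0.5464, Delta 0.4189, Zeta 0.3726, Gamma 0.2628.
The surplus seats go to Epsilon, Beta, Eta.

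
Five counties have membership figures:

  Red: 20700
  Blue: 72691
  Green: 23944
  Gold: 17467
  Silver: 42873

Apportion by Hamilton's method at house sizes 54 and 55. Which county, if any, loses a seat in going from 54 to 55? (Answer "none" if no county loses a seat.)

Gold

At 54 seats: Red 6, Blue 22, Green 7, Gold 6, Silver 13.
At 55 seats: Red 6, Blue 23, Green 8, Gold 5, Silver 13.
Gold drops from 6 to 5.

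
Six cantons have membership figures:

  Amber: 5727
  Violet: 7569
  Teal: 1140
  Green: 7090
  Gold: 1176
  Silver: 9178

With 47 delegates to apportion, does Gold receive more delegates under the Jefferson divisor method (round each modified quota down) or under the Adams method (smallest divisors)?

Adams

Jefferson: Amber 9, Violet 11, Teal 1, Green 11, Gold 1, Silver 14.
Adams: Amber 9, Violet 11, Teal 2, Green 10, Gold 2, Silver 13.
Gold gets 1 under Jefferson and 2 under Adams.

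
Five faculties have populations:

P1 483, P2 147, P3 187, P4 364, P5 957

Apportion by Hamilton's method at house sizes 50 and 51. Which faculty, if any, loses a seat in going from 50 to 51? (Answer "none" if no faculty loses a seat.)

At 50 seats: P1 11, P2 4, P3 4, P4 9, P5 22.
At 51 seats: P1 12, P2 3, P3 4, P4 9, P5 23.
P2 drops from 4 to 3.

P2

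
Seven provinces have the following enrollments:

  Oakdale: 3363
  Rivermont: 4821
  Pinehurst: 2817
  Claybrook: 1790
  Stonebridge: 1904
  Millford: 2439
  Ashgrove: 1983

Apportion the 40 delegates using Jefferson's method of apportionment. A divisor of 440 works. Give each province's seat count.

With modified divisor 440: modified quotas Oakdale 7.643, Rivermont 10.957, Pinehurst 6.402, Claybrook 4.068, Stonebridge 4.327, Millford 5.543, Ashgrove 4.507.
Rounding down: Oakdale 7, Rivermont 10, Pinehurst 6, Claybrook 4, Stonebridge 4, Millford 5, Ashgrove 4 (total 40).

Oakdale 7, Rivermont 10, Pinehurst 6, Claybrook 4, Stonebridge 4, Millford 5, Ashgrove 4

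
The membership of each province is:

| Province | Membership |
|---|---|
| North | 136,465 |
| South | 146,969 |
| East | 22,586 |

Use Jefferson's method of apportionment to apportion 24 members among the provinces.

Standard divisor 306020/24 ≈ 12750.833; standard quotas: North 10.702, South 11.526, East 1.771.
Rounding down gives 10, 11, 1 = 22 seats, so the divisor must be adjusted.
With modified divisor 11800: modified quotas North 11.565, South 12.455, East 1.914.
Rounding down: North 11, South 12, East 1 (total 24).

North=11; South=12; East=1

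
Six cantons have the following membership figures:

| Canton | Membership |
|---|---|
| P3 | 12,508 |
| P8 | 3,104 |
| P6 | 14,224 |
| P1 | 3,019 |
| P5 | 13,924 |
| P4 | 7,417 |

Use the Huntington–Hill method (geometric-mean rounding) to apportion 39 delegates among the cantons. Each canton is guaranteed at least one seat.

With divisor 1355: modified quotas P3 9.231, P8 2.291, P6 10.497, P1 2.228, P5 10.276, P4 5.474.
Geometric-mean thresholds: P3 √(9·10)=9.487, P8 √(2·3)=2.449, P6 √(10·11)=10.488, P1 √(2·3)=2.449, P5 √(10·11)=10.488, P4 √(5·6)=5.477.
Each quota rounded against its threshold gives P3 9, P8 2, P6 11, P1 2, P5 10, P4 5 (total 39).

P3 9; P8 2; P6 11; P1 2; P5 10; P4 5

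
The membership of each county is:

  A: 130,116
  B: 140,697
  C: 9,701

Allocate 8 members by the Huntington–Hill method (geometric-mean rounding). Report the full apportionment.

A=3, B=4, C=1

With divisor 39088: modified quotas A 3.329, B 3.599, C 0.248.
Geometric-mean thresholds: A √(3·4)=3.464, B √(3·4)=3.464, C (min 1).
Each quota rounded against its threshold gives A 3, B 4, C 1 (total 8).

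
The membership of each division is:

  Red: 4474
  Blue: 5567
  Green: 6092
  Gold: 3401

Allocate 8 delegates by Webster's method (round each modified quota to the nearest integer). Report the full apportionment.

Red 2; Blue 2; Green 3; Gold 1

Standard divisor 19534/8 ≈ 2441.75; standard quotas: Red 1.832, Blue 2.280, Green 2.495, Gold 1.393.
Rounding to the nearest integer gives 2, 2, 2, 1 = 7 seats, so the divisor must be adjusted.
With modified divisor 2400: modified quotas Red 1.864, Blue 2.320, Green 2.538, Gold 1.417.
Rounding to the nearest integer: Red 2, Blue 2, Green 3, Gold 1 (total 8).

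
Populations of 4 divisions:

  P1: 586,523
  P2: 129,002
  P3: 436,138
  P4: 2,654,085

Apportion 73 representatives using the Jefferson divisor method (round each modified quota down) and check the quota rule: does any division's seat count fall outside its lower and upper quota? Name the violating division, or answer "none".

P4

Standard quotas: P1 11.250, P2 2.474, P3 8.366, P4 50.909.
Jefferson allocation: P1 11, P2 2, P3 8, P4 52.
P4 has quota 50.909 (lower 50, upper 51) but receives 52 — outside the quota interval.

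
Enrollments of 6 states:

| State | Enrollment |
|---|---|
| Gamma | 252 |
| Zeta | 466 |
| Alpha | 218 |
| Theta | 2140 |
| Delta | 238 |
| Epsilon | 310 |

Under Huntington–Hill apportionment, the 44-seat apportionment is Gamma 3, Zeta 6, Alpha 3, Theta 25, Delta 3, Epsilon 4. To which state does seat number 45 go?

Priority for the next seat is population ÷ (√(s·(s+1))).
Priorities: Gamma 72.746, Zeta 71.905, Alpha 62.931, Theta 83.938, Delta 68.705, Epsilon 69.318.
Highest priority: Theta.

Theta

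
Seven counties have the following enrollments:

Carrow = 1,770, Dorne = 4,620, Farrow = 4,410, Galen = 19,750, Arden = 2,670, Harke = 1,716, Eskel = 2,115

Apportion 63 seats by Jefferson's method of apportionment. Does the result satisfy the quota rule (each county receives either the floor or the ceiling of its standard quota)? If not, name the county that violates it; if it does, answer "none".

Galen

Standard quotas: Carrow 3.010, Dorne 7.856, Farrow 7.499, Galen 33.582, Arden 4.540, Harke 2.918, Eskel 3.596.
Jefferson allocation: Carrow 3, Dorne 8, Farrow 7, Galen 35, Arden 4, Harke 3, Eskel 3.
Galen has quota 33.582 (lower 33, upper 34) but receives 35 — outside the quota interval.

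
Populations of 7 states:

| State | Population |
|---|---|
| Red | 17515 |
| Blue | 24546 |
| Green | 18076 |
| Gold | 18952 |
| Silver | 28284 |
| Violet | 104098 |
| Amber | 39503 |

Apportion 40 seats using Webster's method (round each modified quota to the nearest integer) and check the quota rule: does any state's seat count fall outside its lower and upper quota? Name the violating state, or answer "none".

Standard quotas: Red 2.792, Blue 3.912, Green 2.881, Gold 3.021, Silver 4.508, Violet 16.591, Amber 6.296.
Webster allocation: Red 3, Blue 4, Green 3, Gold 3, Silver 4, Violet 17, Amber 6.
Every allocation lies between the lower and upper quota.

none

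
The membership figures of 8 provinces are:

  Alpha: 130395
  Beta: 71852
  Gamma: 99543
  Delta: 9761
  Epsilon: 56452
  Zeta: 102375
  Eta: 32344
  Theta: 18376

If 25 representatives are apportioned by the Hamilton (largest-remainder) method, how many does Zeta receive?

5

The standard divisor is 521098/25 ≈ 20843.92.
Standard quotas: Alpha 6.2558, Beta 3.4471, Gamma 4.7756, Delta 0.4683, Epsilon 2.7083, Zeta 4.9115, Eta 1.5517, Theta 0.8816.
Lower quotas: Alpha 6, Beta 3, Gamma 4, Delta 0, Epsilon 2, Zeta 4, Eta 1, Theta 0 (sum 20, leaving 5 seats).
Remainders in descending order: Zeta 0.9115, Theta 0.8816, Gamma 0.7756, Epsilon 0.7083, Eta 0.5517, Delta 0.4683, Beta 0.4471, Alpha 0.2558.
The surplus seats go to Zeta, Theta, Gamma, Epsilon, Eta.
Zeta receives 5.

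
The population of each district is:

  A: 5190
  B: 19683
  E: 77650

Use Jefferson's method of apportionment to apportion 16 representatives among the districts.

Standard divisor 102523/16 ≈ 6407.688; standard quotas: A 0.810, B 3.072, E 12.118.
Rounding down gives 0, 3, 12 = 15 seats, so the divisor must be adjusted.
With modified divisor 5800: modified quotas A 0.895, B 3.394, E 13.388.
Rounding down: A 0, B 3, E 13 (total 16).

A 0, B 3, E 13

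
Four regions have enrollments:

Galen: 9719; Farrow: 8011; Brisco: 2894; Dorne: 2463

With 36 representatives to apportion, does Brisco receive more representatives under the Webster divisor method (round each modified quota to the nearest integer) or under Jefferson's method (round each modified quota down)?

Webster: Galen 15, Farrow 12, Brisco 5, Dorne 4.
Jefferson: Galen 15, Farrow 13, Brisco 4, Dorne 4.
Brisco gets 5 under Webster and 4 under Jefferson.

Webster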